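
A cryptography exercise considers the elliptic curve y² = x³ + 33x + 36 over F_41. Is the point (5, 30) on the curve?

yes

y² = 30² ≡ 39; x³ + 33x + 36 = 326 ≡ 39 (mod 41). 39 = 39.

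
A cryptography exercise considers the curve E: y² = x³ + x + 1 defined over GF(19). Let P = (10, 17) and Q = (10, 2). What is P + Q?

The two points share x = 10 and their y-coordinates satisfy 17 + 2 ≡ 0 (mod 19), so they are inverses. Their sum is O.

O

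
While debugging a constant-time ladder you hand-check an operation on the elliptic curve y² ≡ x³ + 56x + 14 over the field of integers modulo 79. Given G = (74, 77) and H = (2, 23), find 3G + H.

(29, 6)

First 3G:
Repeated addition: build up to 3G.
2G: tangent at (74, 77): λ = (3·74² + 56)/(2·77) ≡ 52/75. 75⁻¹ ≡ 59 (mod 79), so λ ≡ 52·59 ≡ 66.
  x = λ² - 74 - 74 = 4356 - 148 ≡ 21; y = λ·(74 - 21) - 77 ≡ 24. → (21, 24)
3G: (21, 24) + (74, 77). λ = (77 - 24)/(74 - 21) ≡ 53/53 mod 79. 53⁻¹ ≡ 3 (mod 79) since 53·3 = 159 ≡ 1, so λ ≡ 1.
  x = λ² - 21 - 74 = 1 - 95 ≡ 64; y = λ·(21 - 64) - 24 ≡ 12. → (64, 12)
3G = (64, 12).
Finally 3G + H:
(64, 12) + (2, 23). λ = (23 - 12)/(2 - 64) ≡ 11/17 mod 79. 17⁻¹ ≡ 14 (mod 79) since 17·14 = 238 ≡ 1, so λ ≡ 75.
  x = λ² - 64 - 2 = 5625 - 66 ≡ 29; y = λ·(64 - 29) - 12 ≡ 6. → (29, 6)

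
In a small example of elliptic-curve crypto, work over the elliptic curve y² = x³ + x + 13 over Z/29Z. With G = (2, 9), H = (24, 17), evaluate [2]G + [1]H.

(16, 6)

First 2G:
Repeated addition: build up to 2G.
2G: tangent at (2, 9): λ = (3·2² + 1)/(2·9) ≡ 13/18. 18⁻¹ ≡ 21 (mod 29) since 18·21 = 378 ≡ 1, so λ ≡ 13·21 ≡ 12.
  x = λ² - 2 - 2 = 144 - 4 ≡ 24; y = λ·(2 - 24) - 9 ≡ 17. → (24, 17)
2G = (24, 17).
Finally 2G + H:
tangent at (24, 17): λ = (3·24² + 1)/(2·17) ≡ 18/5. 5⁻¹ ≡ 6 (mod 29) since 5·6 = 30 ≡ 1, so λ ≡ 18·6 ≡ 21.
  x = λ² - 24 - 24 = 441 - 48 ≡ 16; y = λ·(24 - 16) - 17 ≡ 6. → (16, 6)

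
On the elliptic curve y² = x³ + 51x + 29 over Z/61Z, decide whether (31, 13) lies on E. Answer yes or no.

y² = 13² ≡ 47; x³ + 51x + 29 = 31401 ≡ 47 (mod 61). 47 = 47.

yes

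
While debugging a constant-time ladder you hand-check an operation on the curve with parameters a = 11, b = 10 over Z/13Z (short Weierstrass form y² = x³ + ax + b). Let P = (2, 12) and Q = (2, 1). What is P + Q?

The two points share x = 2 and their y-coordinates satisfy 12 + 1 ≡ 0 (mod 13), so they are inverses. Their sum is ∞.

O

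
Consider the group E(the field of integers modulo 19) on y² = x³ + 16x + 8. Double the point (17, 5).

tangent at (17, 5): λ = (3·17² + 16)/(2·5) ≡ 9/10. 10⁻¹ ≡ 2 (mod 19), so λ ≡ 9·2 ≡ 18.
  x = λ² - 17 - 17 = 324 - 34 ≡ 5; y = λ·(17 - 5) - 5 ≡ 2. → (5, 2)

(5, 2)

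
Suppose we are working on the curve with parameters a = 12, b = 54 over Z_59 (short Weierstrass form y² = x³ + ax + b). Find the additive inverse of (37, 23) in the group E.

-(37, 23) = (37, -23 mod 59) = (37, 36).

(37, 36)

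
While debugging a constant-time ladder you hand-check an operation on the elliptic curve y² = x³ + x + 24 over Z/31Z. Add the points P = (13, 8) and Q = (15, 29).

(13, 8) + (15, 29). λ = (29 - 8)/(15 - 13) ≡ 21/2 mod 31. 2⁻¹ ≡ 16 (mod 31), so λ ≡ 26.
  x = λ² - 13 - 15 = 676 - 28 ≡ 28; y = λ·(13 - 28) - 8 ≡ 5. → (28, 5)

(28, 5)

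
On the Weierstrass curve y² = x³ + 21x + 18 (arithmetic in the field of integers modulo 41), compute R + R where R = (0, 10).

tangent at (0, 10): λ = (3·0² + 21)/(2·10) ≡ 21/20. 20⁻¹ ≡ 39 (mod 41) since 20·39 = 780 ≡ 1, so λ ≡ 21·39 ≡ 40.
  x = λ² - 0 - 0 = 1600 - 0 ≡ 1; y = λ·(0 - 1) - 10 ≡ 32. → (1, 32)

(1, 32)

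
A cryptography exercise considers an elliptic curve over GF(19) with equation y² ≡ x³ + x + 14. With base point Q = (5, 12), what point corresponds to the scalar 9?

(13, 18)

Repeated addition: build up to 9Q.
2Q: tangent at (5, 12): λ = (3·5² + 1)/(2·12) ≡ 0/5. 5⁻¹ ≡ 4 (mod 19) since 5·4 = 20 ≡ 1, so λ ≡ 0·4 ≡ 0.
  x = λ² - 5 - 5 = 0 - 10 ≡ 9; y = λ·(5 - 9) - 12 ≡ 7. → (9, 7)
3Q: (9, 7) + (5, 12). λ = (12 - 7)/(5 - 9) ≡ 5/15 mod 19. 15⁻¹ ≡ 14 (mod 19), so λ ≡ 13.
  x = λ² - 9 - 5 = 169 - 14 ≡ 3; y = λ·(9 - 3) - 7 ≡ 14. → (3, 14)
4Q: (3, 14) + (5, 12). λ = (12 - 14)/(5 - 3) ≡ 17/2 mod 19. 2⁻¹ ≡ 10 (mod 19) since 2·10 = 20 ≡ 1, so λ ≡ 18.
  x = λ² - 3 - 5 = 324 - 8 ≡ 12; y = λ·(3 - 12) - 14 ≡ 14. → (12, 14)
5Q: (12, 14) + (5, 12). λ = (12 - 14)/(5 - 12) ≡ 17/12 mod 19. 12⁻¹ ≡ 8 (mod 19), so λ ≡ 3.
  x = λ² - 12 - 5 = 9 - 17 ≡ 11; y = λ·(12 - 11) - 14 ≡ 8. → (11, 8)
6Q: (11, 8) + (5, 12). λ = (12 - 8)/(5 - 11) ≡ 4/13 mod 19. 13⁻¹ ≡ 3 (mod 19), so λ ≡ 12.
  x = λ² - 11 - 5 = 144 - 16 ≡ 14; y = λ·(11 - 14) - 8 ≡ 13. → (14, 13)
7Q: (14, 13) + (5, 12). λ = (12 - 13)/(5 - 14) ≡ 18/10 mod 19. 10⁻¹ ≡ 2 (mod 19), so λ ≡ 17.
  x = λ² - 14 - 5 = 289 - 19 ≡ 4; y = λ·(14 - 4) - 13 ≡ 5. → (4, 5)
8Q: (4, 5) + (5, 12). λ = (12 - 5)/(5 - 4) ≡ 7/1 mod 19. 1⁻¹ ≡ 1 (mod 19) since 1·1 = 1 ≡ 1, so λ ≡ 7.
  x = λ² - 4 - 5 = 49 - 9 ≡ 2; y = λ·(4 - 2) - 5 ≡ 9. → (2, 9)
9Q: (2, 9) + (5, 12). λ = (12 - 9)/(5 - 2) ≡ 3/3 mod 19. 3⁻¹ ≡ 13 (mod 19) since 3·13 = 39 ≡ 1, so λ ≡ 1.
  x = λ² - 2 - 5 = 1 - 7 ≡ 13; y = λ·(2 - 13) - 9 ≡ 18. → (13, 18)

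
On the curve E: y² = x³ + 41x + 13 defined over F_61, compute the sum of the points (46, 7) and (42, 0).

(18, 42)

(46, 7) + (42, 0). λ = (0 - 7)/(42 - 46) ≡ 54/57 mod 61. 57⁻¹ ≡ 15 (mod 61), so λ ≡ 17.
  x = λ² - 46 - 42 = 289 - 88 ≡ 18; y = λ·(46 - 18) - 7 ≡ 42. → (18, 42)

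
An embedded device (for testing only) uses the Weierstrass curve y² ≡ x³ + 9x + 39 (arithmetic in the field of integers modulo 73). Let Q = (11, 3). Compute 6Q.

Double-and-add on 6 = (110)₂. Start with Q = (11, 3) for the leading 1-bit.
double: tangent at (11, 3): λ = (3·11² + 9)/(2·3) ≡ 7/6. 6⁻¹ ≡ 61 (mod 73) since 6·61 = 366 ≡ 1, so λ ≡ 7·61 ≡ 62.
  x = λ² - 11 - 11 = 3844 - 22 ≡ 26; y = λ·(11 - 26) - 3 ≡ 16. → (26, 16)
add Q: (26, 16) + (11, 3). λ = (3 - 16)/(11 - 26) ≡ 60/58 mod 73. 58⁻¹ ≡ 34 (mod 73) since 58·34 = 1972 ≡ 1, so λ ≡ 69.
  x = λ² - 26 - 11 = 4761 - 37 ≡ 52; y = λ·(26 - 52) - 16 ≡ 15. → (52, 15)
double: tangent at (52, 15): λ = (3·52² + 9)/(2·15) ≡ 18/30. 30⁻¹ ≡ 56 (mod 73) since 30·56 = 1680 ≡ 1, so λ ≡ 18·56 ≡ 59.
  x = λ² - 52 - 52 = 3481 - 104 ≡ 19; y = λ·(52 - 19) - 15 ≡ 34. → (19, 34)

(19, 34)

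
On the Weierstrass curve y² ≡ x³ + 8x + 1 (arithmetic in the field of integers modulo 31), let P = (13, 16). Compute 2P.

tangent at (13, 16): λ = (3·13² + 8)/(2·16) ≡ 19/1. 1⁻¹ ≡ 1 (mod 31) since 1·1 = 1 ≡ 1, so λ ≡ 19·1 ≡ 19.
  x = λ² - 13 - 13 = 361 - 26 ≡ 25; y = λ·(13 - 25) - 16 ≡ 4. → (25, 4)

(25, 4)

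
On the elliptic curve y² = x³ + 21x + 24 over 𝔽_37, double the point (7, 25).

(35, 23)

tangent at (7, 25): λ = (3·7² + 21)/(2·25) ≡ 20/13. 13⁻¹ ≡ 20 (mod 37), so λ ≡ 20·20 ≡ 30.
  x = λ² - 7 - 7 = 900 - 14 ≡ 35; y = λ·(7 - 35) - 25 ≡ 23. → (35, 23)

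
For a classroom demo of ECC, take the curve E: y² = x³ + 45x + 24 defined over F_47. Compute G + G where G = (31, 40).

(33, 9)

tangent at (31, 40): λ = (3·31² + 45)/(2·40) ≡ 14/33. 33⁻¹ ≡ 10 (mod 47) since 33·10 = 330 ≡ 1, so λ ≡ 14·10 ≡ 46.
  x = λ² - 31 - 31 = 2116 - 62 ≡ 33; y = λ·(31 - 33) - 40 ≡ 9. → (33, 9)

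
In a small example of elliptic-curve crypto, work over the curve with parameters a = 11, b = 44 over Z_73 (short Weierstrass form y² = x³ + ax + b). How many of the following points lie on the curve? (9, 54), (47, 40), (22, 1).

(9, 54): 54² ≡ 69, rhs ≡ 69 → on.
(47, 40): 40² ≡ 67, rhs ≡ 67 → on.
(22, 1): 1² ≡ 1, rhs ≡ 57 → off.

2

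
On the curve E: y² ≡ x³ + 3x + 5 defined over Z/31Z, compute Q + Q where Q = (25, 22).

(13, 28)

tangent at (25, 22): λ = (3·25² + 3)/(2·22) ≡ 18/13. 13⁻¹ ≡ 12 (mod 31) since 13·12 = 156 ≡ 1, so λ ≡ 18·12 ≡ 30.
  x = λ² - 25 - 25 = 900 - 50 ≡ 13; y = λ·(25 - 13) - 22 ≡ 28. → (13, 28)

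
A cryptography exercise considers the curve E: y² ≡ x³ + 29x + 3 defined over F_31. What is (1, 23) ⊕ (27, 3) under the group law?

(19, 29)

(1, 23) + (27, 3). λ = (3 - 23)/(27 - 1) ≡ 11/26 mod 31. 26⁻¹ ≡ 6 (mod 31) since 26·6 = 156 ≡ 1, so λ ≡ 4.
  x = λ² - 1 - 27 = 16 - 28 ≡ 19; y = λ·(1 - 19) - 23 ≡ 29. → (19, 29)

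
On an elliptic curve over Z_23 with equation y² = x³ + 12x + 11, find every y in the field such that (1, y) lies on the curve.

1, 22

x³ + 12x + 11 = 24 ≡ 1 (mod 23).
Square roots of 1 mod 23: 1 and 22 (since 1² = 1 ≡ 1).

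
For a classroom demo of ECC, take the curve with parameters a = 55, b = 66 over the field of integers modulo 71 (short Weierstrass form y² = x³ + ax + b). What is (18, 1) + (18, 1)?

tangent at (18, 1): λ = (3·18² + 55)/(2·1) ≡ 33/2. 2⁻¹ ≡ 36 (mod 71) since 2·36 = 72 ≡ 1, so λ ≡ 33·36 ≡ 52.
  x = λ² - 18 - 18 = 2704 - 36 ≡ 41; y = λ·(18 - 41) - 1 ≡ 10. → (41, 10)

(41, 10)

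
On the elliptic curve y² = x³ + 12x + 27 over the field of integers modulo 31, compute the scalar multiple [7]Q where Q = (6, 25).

Double-and-add on 7 = (111)₂. Start with Q = (6, 25) for the leading 1-bit.
double: tangent at (6, 25): λ = (3·6² + 12)/(2·25) ≡ 27/19. 19⁻¹ ≡ 18 (mod 31), so λ ≡ 27·18 ≡ 21.
  x = λ² - 6 - 6 = 441 - 12 ≡ 26; y = λ·(6 - 26) - 25 ≡ 20. → (26, 20)
add Q: (26, 20) + (6, 25). λ = (25 - 20)/(6 - 26) ≡ 5/11 mod 31. 11⁻¹ ≡ 17 (mod 31) since 11·17 = 187 ≡ 1, so λ ≡ 23.
  x = λ² - 26 - 6 = 529 - 32 ≡ 1; y = λ·(26 - 1) - 20 ≡ 28. → (1, 28)
double: tangent at (1, 28): λ = (3·1² + 12)/(2·28) ≡ 15/25. 25⁻¹ ≡ 5 (mod 31), so λ ≡ 15·5 ≡ 13.
  x = λ² - 1 - 1 = 169 - 2 ≡ 12; y = λ·(1 - 12) - 28 ≡ 15. → (12, 15)
add Q: (12, 15) + (6, 25). λ = (25 - 15)/(6 - 12) ≡ 10/25 mod 31. 25⁻¹ ≡ 5 (mod 31) since 25·5 = 125 ≡ 1, so λ ≡ 19.
  x = λ² - 12 - 6 = 361 - 18 ≡ 2; y = λ·(12 - 2) - 15 ≡ 20. → (2, 20)

(2, 20)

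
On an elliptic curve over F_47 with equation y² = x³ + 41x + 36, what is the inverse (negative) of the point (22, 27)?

(22, 20)

-(22, 27) = (22, -27 mod 47) = (22, 20).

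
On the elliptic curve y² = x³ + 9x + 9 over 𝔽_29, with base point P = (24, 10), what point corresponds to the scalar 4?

Double-and-add on 4 = (100)₂. Start with P = (24, 10) for the leading 1-bit.
double: tangent at (24, 10): λ = (3·24² + 9)/(2·10) ≡ 26/20. 20⁻¹ ≡ 16 (mod 29) since 20·16 = 320 ≡ 1, so λ ≡ 26·16 ≡ 10.
  x = λ² - 24 - 24 = 100 - 48 ≡ 23; y = λ·(24 - 23) - 10 ≡ 0. → (23, 0)
double: (23, 0) + (23, 0): same x and y₁ ≡ -y₂, so the sum is 𝒪.

O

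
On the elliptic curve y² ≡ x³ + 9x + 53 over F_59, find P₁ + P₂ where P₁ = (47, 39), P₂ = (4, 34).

(47, 39) + (4, 34). λ = (34 - 39)/(4 - 47) ≡ 54/16 mod 59. 16⁻¹ ≡ 48 (mod 59), so λ ≡ 55.
  x = λ² - 47 - 4 = 3025 - 51 ≡ 24; y = λ·(47 - 24) - 39 ≡ 46. → (24, 46)

(24, 46)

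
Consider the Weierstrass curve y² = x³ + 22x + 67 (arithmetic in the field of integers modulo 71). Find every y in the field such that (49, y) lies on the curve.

none

x³ + 22x + 67 = 118794 ≡ 11 (mod 71).
11 is a non-residue mod 71; no y exists.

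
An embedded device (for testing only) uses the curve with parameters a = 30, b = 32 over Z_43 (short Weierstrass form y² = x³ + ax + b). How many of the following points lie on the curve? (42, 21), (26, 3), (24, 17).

0

(42, 21): 21² ≡ 11, rhs ≡ 1 → off.
(26, 3): 3² ≡ 9, rhs ≡ 27 → off.
(24, 17): 17² ≡ 31, rhs ≡ 42 → off.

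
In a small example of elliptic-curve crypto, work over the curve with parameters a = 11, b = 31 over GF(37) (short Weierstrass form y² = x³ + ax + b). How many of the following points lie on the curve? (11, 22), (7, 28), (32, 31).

(11, 22): 22² ≡ 3, rhs ≡ 3 → on.
(7, 28): 28² ≡ 7, rhs ≡ 7 → on.
(32, 31): 31² ≡ 36, rhs ≡ 36 → on.

3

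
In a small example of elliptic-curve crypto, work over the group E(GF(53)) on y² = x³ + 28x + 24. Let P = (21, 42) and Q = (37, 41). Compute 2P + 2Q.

(18, 0)

First 2P:
Repeated addition: build up to 2P.
2P: tangent at (21, 42): λ = (3·21² + 28)/(2·42) ≡ 26/31. 31⁻¹ ≡ 12 (mod 53) since 31·12 = 372 ≡ 1, so λ ≡ 26·12 ≡ 47.
  x = λ² - 21 - 21 = 2209 - 42 ≡ 47; y = λ·(21 - 47) - 42 ≡ 8. → (47, 8)
2P = (47, 8).
Next 2Q:
Repeated addition: build up to 2Q.
2Q: tangent at (37, 41): λ = (3·37² + 28)/(2·41) ≡ 1/29. 29⁻¹ ≡ 11 (mod 53), so λ ≡ 1·11 ≡ 11.
  x = λ² - 37 - 37 = 121 - 74 ≡ 47; y = λ·(37 - 47) - 41 ≡ 8. → (47, 8)
2Q = (47, 8).
Finally 2P + 2Q:
tangent at (47, 8): λ = (3·47² + 28)/(2·8) ≡ 30/16. 16⁻¹ ≡ 10 (mod 53) since 16·10 = 160 ≡ 1, so λ ≡ 30·10 ≡ 35.
  x = λ² - 47 - 47 = 1225 - 94 ≡ 18; y = λ·(47 - 18) - 8 ≡ 0. → (18, 0)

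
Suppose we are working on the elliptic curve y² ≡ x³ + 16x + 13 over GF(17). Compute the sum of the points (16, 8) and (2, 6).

(16, 8) + (2, 6). λ = (6 - 8)/(2 - 16) ≡ 15/3 mod 17. 3⁻¹ ≡ 6 (mod 17) since 3·6 = 18 ≡ 1, so λ ≡ 5.
  x = λ² - 16 - 2 = 25 - 18 ≡ 7; y = λ·(16 - 7) - 8 ≡ 3. → (7, 3)

(7, 3)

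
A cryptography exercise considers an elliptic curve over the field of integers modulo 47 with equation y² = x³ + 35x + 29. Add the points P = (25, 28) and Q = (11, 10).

(25, 28) + (11, 10). λ = (10 - 28)/(11 - 25) ≡ 29/33 mod 47. 33⁻¹ ≡ 10 (mod 47), so λ ≡ 8.
  x = λ² - 25 - 11 = 64 - 36 ≡ 28; y = λ·(25 - 28) - 28 ≡ 42. → (28, 42)

(28, 42)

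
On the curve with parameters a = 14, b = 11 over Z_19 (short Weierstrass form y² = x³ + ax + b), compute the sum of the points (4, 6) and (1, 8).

(6, 8)

(4, 6) + (1, 8). λ = (8 - 6)/(1 - 4) ≡ 2/16 mod 19. 16⁻¹ ≡ 6 (mod 19), so λ ≡ 12.
  x = λ² - 4 - 1 = 144 - 5 ≡ 6; y = λ·(4 - 6) - 6 ≡ 8. → (6, 8)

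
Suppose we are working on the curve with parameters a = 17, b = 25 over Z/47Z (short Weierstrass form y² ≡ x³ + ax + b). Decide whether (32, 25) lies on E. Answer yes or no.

yes

y² = 25² ≡ 14; x³ + 17x + 25 = 33337 ≡ 14 (mod 47). 14 = 14.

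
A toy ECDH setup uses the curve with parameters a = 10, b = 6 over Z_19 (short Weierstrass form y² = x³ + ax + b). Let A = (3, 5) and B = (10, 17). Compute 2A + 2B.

(16, 14)

First 2A:
Repeated addition: build up to 2A.
2A: tangent at (3, 5): λ = (3·3² + 10)/(2·5) ≡ 18/10. 10⁻¹ ≡ 2 (mod 19) since 10·2 = 20 ≡ 1, so λ ≡ 18·2 ≡ 17.
  x = λ² - 3 - 3 = 289 - 6 ≡ 17; y = λ·(3 - 17) - 5 ≡ 4. → (17, 4)
2A = (17, 4).
Next 2B:
Repeated addition: build up to 2B.
2B: tangent at (10, 17): λ = (3·10² + 10)/(2·17) ≡ 6/15. 15⁻¹ ≡ 14 (mod 19), so λ ≡ 6·14 ≡ 8.
  x = λ² - 10 - 10 = 64 - 20 ≡ 6; y = λ·(10 - 6) - 17 ≡ 15. → (6, 15)
2B = (6, 15).
Finally 2A + 2B:
(17, 4) + (6, 15). λ = (15 - 4)/(6 - 17) ≡ 11/8 mod 19. 8⁻¹ ≡ 12 (mod 19), so λ ≡ 18.
  x = λ² - 17 - 6 = 324 - 23 ≡ 16; y = λ·(17 - 16) - 4 ≡ 14. → (16, 14)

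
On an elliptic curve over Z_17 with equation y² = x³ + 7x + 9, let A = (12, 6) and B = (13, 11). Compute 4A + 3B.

First 4A:
Repeated addition: build up to 4A.
2A: tangent at (12, 6): λ = (3·12² + 7)/(2·6) ≡ 14/12. 12⁻¹ ≡ 10 (mod 17) since 12·10 = 120 ≡ 1, so λ ≡ 14·10 ≡ 4.
  x = λ² - 12 - 12 = 16 - 24 ≡ 9; y = λ·(12 - 9) - 6 ≡ 6. → (9, 6)
3A: (9, 6) + (12, 6). λ = (6 - 6)/(12 - 9) ≡ 0/3 mod 17. 3⁻¹ ≡ 6 (mod 17), so λ ≡ 0.
  x = λ² - 9 - 12 = 0 - 21 ≡ 13; y = λ·(9 - 13) - 6 ≡ 11. → (13, 11)
4A: (13, 11) + (12, 6). λ = (6 - 11)/(12 - 13) ≡ 12/16 mod 17. 16⁻¹ ≡ 16 (mod 17) since 16·16 = 256 ≡ 1, so λ ≡ 5.
  x = λ² - 13 - 12 = 25 - 25 ≡ 0; y = λ·(13 - 0) - 11 ≡ 3. → (0, 3)
4A = (0, 3).
Next 3B:
Repeated addition: build up to 3B.
2B: tangent at (13, 11): λ = (3·13² + 7)/(2·11) ≡ 4/5. 5⁻¹ ≡ 7 (mod 17) since 5·7 = 35 ≡ 1, so λ ≡ 4·7 ≡ 11.
  x = λ² - 13 - 13 = 121 - 26 ≡ 10; y = λ·(13 - 10) - 11 ≡ 5. → (10, 5)
3B: (10, 5) + (13, 11). λ = (11 - 5)/(13 - 10) ≡ 6/3 mod 17. 3⁻¹ ≡ 6 (mod 17) since 3·6 = 18 ≡ 1, so λ ≡ 2.
  x = λ² - 10 - 13 = 4 - 23 ≡ 15; y = λ·(10 - 15) - 5 ≡ 2. → (15, 2)
3B = (15, 2).
Finally 4A + 3B:
(0, 3) + (15, 2). λ = (2 - 3)/(15 - 0) ≡ 16/15 mod 17. 15⁻¹ ≡ 8 (mod 17) since 15·8 = 120 ≡ 1, so λ ≡ 9.
  x = λ² - 0 - 15 = 81 - 15 ≡ 15; y = λ·(0 - 15) - 3 ≡ 15. → (15, 15)

(15, 15)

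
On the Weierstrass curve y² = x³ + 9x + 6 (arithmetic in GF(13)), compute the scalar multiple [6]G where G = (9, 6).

(10, 2)

Repeated addition: build up to 6G.
2G: tangent at (9, 6): λ = (3·9² + 9)/(2·6) ≡ 5/12. 12⁻¹ ≡ 12 (mod 13) since 12·12 = 144 ≡ 1, so λ ≡ 5·12 ≡ 8.
  x = λ² - 9 - 9 = 64 - 18 ≡ 7; y = λ·(9 - 7) - 6 ≡ 10. → (7, 10)
3G: (7, 10) + (9, 6). λ = (6 - 10)/(9 - 7) ≡ 9/2 mod 13. 2⁻¹ ≡ 7 (mod 13), so λ ≡ 11.
  x = λ² - 7 - 9 = 121 - 16 ≡ 1; y = λ·(7 - 1) - 10 ≡ 4. → (1, 4)
4G: (1, 4) + (9, 6). λ = (6 - 4)/(9 - 1) ≡ 2/8 mod 13. 8⁻¹ ≡ 5 (mod 13) since 8·5 = 40 ≡ 1, so λ ≡ 10.
  x = λ² - 1 - 9 = 100 - 10 ≡ 12; y = λ·(1 - 12) - 4 ≡ 3. → (12, 3)
5G: (12, 3) + (9, 6). λ = (6 - 3)/(9 - 12) ≡ 3/10 mod 13. 10⁻¹ ≡ 4 (mod 13), so λ ≡ 12.
  x = λ² - 12 - 9 = 144 - 21 ≡ 6; y = λ·(12 - 6) - 3 ≡ 4. → (6, 4)
6G: (6, 4) + (9, 6). λ = (6 - 4)/(9 - 6) ≡ 2/3 mod 13. 3⁻¹ ≡ 9 (mod 13), so λ ≡ 5.
  x = λ² - 6 - 9 = 25 - 15 ≡ 10; y = λ·(6 - 10) - 4 ≡ 2. → (10, 2)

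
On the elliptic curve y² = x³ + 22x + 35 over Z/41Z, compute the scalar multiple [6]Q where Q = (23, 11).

Double-and-add on 6 = (110)₂. Start with Q = (23, 11) for the leading 1-bit.
double: tangent at (23, 11): λ = (3·23² + 22)/(2·11) ≡ 10/22. 22⁻¹ ≡ 28 (mod 41), so λ ≡ 10·28 ≡ 34.
  x = λ² - 23 - 23 = 1156 - 46 ≡ 3; y = λ·(23 - 3) - 11 ≡ 13. → (3, 13)
add Q: (3, 13) + (23, 11). λ = (11 - 13)/(23 - 3) ≡ 39/20 mod 41. 20⁻¹ ≡ 39 (mod 41) since 20·39 = 780 ≡ 1, so λ ≡ 4.
  x = λ² - 3 - 23 = 16 - 26 ≡ 31; y = λ·(3 - 31) - 13 ≡ 39. → (31, 39)
double: tangent at (31, 39): λ = (3·31² + 22)/(2·39) ≡ 35/37. 37⁻¹ ≡ 10 (mod 41), so λ ≡ 35·10 ≡ 22.
  x = λ² - 31 - 31 = 484 - 62 ≡ 12; y = λ·(31 - 12) - 39 ≡ 10. → (12, 10)

(12, 10)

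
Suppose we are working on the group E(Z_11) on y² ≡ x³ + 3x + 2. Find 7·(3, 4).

(10, 3)

Write G = (3, 4).
Double-and-add on 7 = (111)₂. Start with G = (3, 4) for the leading 1-bit.
double: tangent at (3, 4): λ = (3·3² + 3)/(2·4) ≡ 8/8. 8⁻¹ ≡ 7 (mod 11), so λ ≡ 8·7 ≡ 1.
  x = λ² - 3 - 3 = 1 - 6 ≡ 6; y = λ·(3 - 6) - 4 ≡ 4. → (6, 4)
add G: (6, 4) + (3, 4). λ = (4 - 4)/(3 - 6) ≡ 0/8 mod 11. 8⁻¹ ≡ 7 (mod 11), so λ ≡ 0.
  x = λ² - 6 - 3 = 0 - 9 ≡ 2; y = λ·(6 - 2) - 4 ≡ 7. → (2, 7)
double: tangent at (2, 7): λ = (3·2² + 3)/(2·7) ≡ 4/3. 3⁻¹ ≡ 4 (mod 11), so λ ≡ 4·4 ≡ 5.
  x = λ² - 2 - 2 = 25 - 4 ≡ 10; y = λ·(2 - 10) - 7 ≡ 8. → (10, 8)
add G: (10, 8) + (3, 4). λ = (4 - 8)/(3 - 10) ≡ 7/4 mod 11. 4⁻¹ ≡ 3 (mod 11) since 4·3 = 12 ≡ 1, so λ ≡ 10.
  x = λ² - 10 - 3 = 100 - 13 ≡ 10; y = λ·(10 - 10) - 8 ≡ 3. → (10, 3)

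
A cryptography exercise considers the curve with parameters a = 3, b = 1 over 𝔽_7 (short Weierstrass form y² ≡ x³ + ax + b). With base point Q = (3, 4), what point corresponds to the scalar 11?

(3, 3)

Repeated addition: build up to 11Q.
2Q: tangent at (3, 4): λ = (3·3² + 3)/(2·4) ≡ 2/1. 1⁻¹ ≡ 1 (mod 7), so λ ≡ 2·1 ≡ 2.
  x = λ² - 3 - 3 = 4 - 6 ≡ 5; y = λ·(3 - 5) - 4 ≡ 6. → (5, 6)
3Q: (5, 6) + (3, 4). λ = (4 - 6)/(3 - 5) ≡ 5/5 mod 7. 5⁻¹ ≡ 3 (mod 7), so λ ≡ 1.
  x = λ² - 5 - 3 = 1 - 8 ≡ 0; y = λ·(5 - 0) - 6 ≡ 6. → (0, 6)
4Q: (0, 6) + (3, 4). λ = (4 - 6)/(3 - 0) ≡ 5/3 mod 7. 3⁻¹ ≡ 5 (mod 7), so λ ≡ 4.
  x = λ² - 0 - 3 = 16 - 3 ≡ 6; y = λ·(0 - 6) - 6 ≡ 5. → (6, 5)
5Q: (6, 5) + (3, 4). λ = (4 - 5)/(3 - 6) ≡ 6/4 mod 7. 4⁻¹ ≡ 2 (mod 7), so λ ≡ 5.
  x = λ² - 6 - 3 = 25 - 9 ≡ 2; y = λ·(6 - 2) - 5 ≡ 1. → (2, 1)
6Q: (2, 1) + (3, 4). λ = (4 - 1)/(3 - 2) ≡ 3/1 mod 7. 1⁻¹ ≡ 1 (mod 7) since 1·1 = 1 ≡ 1, so λ ≡ 3.
  x = λ² - 2 - 3 = 9 - 5 ≡ 4; y = λ·(2 - 4) - 1 ≡ 0. → (4, 0)
7Q: (4, 0) + (3, 4). λ = (4 - 0)/(3 - 4) ≡ 4/6 mod 7. 6⁻¹ ≡ 6 (mod 7) since 6·6 = 36 ≡ 1, so λ ≡ 3.
  x = λ² - 4 - 3 = 9 - 7 ≡ 2; y = λ·(4 - 2) - 0 ≡ 6. → (2, 6)
8Q: (2, 6) + (3, 4). λ = (4 - 6)/(3 - 2) ≡ 5/1 mod 7. 1⁻¹ ≡ 1 (mod 7), so λ ≡ 5.
  x = λ² - 2 - 3 = 25 - 5 ≡ 6; y = λ·(2 - 6) - 6 ≡ 2. → (6, 2)
9Q: (6, 2) + (3, 4). λ = (4 - 2)/(3 - 6) ≡ 2/4 mod 7. 4⁻¹ ≡ 2 (mod 7) since 4·2 = 8 ≡ 1, so λ ≡ 4.
  x = λ² - 6 - 3 = 16 - 9 ≡ 0; y = λ·(6 - 0) - 2 ≡ 1. → (0, 1)
10Q: (0, 1) + (3, 4). λ = (4 - 1)/(3 - 0) ≡ 3/3 mod 7. 3⁻¹ ≡ 5 (mod 7), so λ ≡ 1.
  x = λ² - 0 - 3 = 1 - 3 ≡ 5; y = λ·(0 - 5) - 1 ≡ 1. → (5, 1)
11Q: (5, 1) + (3, 4). λ = (4 - 1)/(3 - 5) ≡ 3/5 mod 7. 5⁻¹ ≡ 3 (mod 7), so λ ≡ 2.
  x = λ² - 5 - 3 = 4 - 8 ≡ 3; y = λ·(5 - 3) - 1 ≡ 3. → (3, 3)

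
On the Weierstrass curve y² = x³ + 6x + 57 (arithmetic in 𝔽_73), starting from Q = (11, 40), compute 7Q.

(13, 19)

Double-and-add on 7 = (111)₂. Start with Q = (11, 40) for the leading 1-bit.
double: tangent at (11, 40): λ = (3·11² + 6)/(2·40) ≡ 4/7. 7⁻¹ ≡ 21 (mod 73) since 7·21 = 147 ≡ 1, so λ ≡ 4·21 ≡ 11.
  x = λ² - 11 - 11 = 121 - 22 ≡ 26; y = λ·(11 - 26) - 40 ≡ 14. → (26, 14)
add Q: (26, 14) + (11, 40). λ = (40 - 14)/(11 - 26) ≡ 26/58 mod 73. 58⁻¹ ≡ 34 (mod 73), so λ ≡ 8.
  x = λ² - 26 - 11 = 64 - 37 ≡ 27; y = λ·(26 - 27) - 14 ≡ 51. → (27, 51)
double: tangent at (27, 51): λ = (3·27² + 6)/(2·51) ≡ 3/29. 29⁻¹ ≡ 68 (mod 73) since 29·68 = 1972 ≡ 1, so λ ≡ 3·68 ≡ 58.
  x = λ² - 27 - 27 = 3364 - 54 ≡ 25; y = λ·(27 - 25) - 51 ≡ 65. → (25, 65)
add Q: (25, 65) + (11, 40). λ = (40 - 65)/(11 - 25) ≡ 48/59 mod 73. 59⁻¹ ≡ 26 (mod 73), so λ ≡ 7.
  x = λ² - 25 - 11 = 49 - 36 ≡ 13; y = λ·(25 - 13) - 65 ≡ 19. → (13, 19)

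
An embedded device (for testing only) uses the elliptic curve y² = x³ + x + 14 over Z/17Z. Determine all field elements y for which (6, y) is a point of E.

x³ + 1x + 14 = 236 ≡ 15 (mod 17).
Square roots of 15 mod 17: 7 and 10 (since 7² = 49 ≡ 15).

7, 10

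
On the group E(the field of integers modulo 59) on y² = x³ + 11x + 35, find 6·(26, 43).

(25, 51)

Write P = (26, 43).
Double-and-add on 6 = (110)₂. Start with P = (26, 43) for the leading 1-bit.
double: tangent at (26, 43): λ = (3·26² + 11)/(2·43) ≡ 33/27. 27⁻¹ ≡ 35 (mod 59), so λ ≡ 33·35 ≡ 34.
  x = λ² - 26 - 26 = 1156 - 52 ≡ 42; y = λ·(26 - 42) - 43 ≡ 3. → (42, 3)
add P: (42, 3) + (26, 43). λ = (43 - 3)/(26 - 42) ≡ 40/43 mod 59. 43⁻¹ ≡ 11 (mod 59) since 43·11 = 473 ≡ 1, so λ ≡ 27.
  x = λ² - 42 - 26 = 729 - 68 ≡ 12; y = λ·(42 - 12) - 3 ≡ 40. → (12, 40)
double: tangent at (12, 40): λ = (3·12² + 11)/(2·40) ≡ 30/21. 21⁻¹ ≡ 45 (mod 59), so λ ≡ 30·45 ≡ 52.
  x = λ² - 12 - 12 = 2704 - 24 ≡ 25; y = λ·(12 - 25) - 40 ≡ 51. → (25, 51)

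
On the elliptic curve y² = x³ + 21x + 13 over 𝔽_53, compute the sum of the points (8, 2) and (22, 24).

(8, 2) + (22, 24). λ = (24 - 2)/(22 - 8) ≡ 22/14 mod 53. 14⁻¹ ≡ 19 (mod 53), so λ ≡ 47.
  x = λ² - 8 - 22 = 2209 - 30 ≡ 6; y = λ·(8 - 6) - 2 ≡ 39. → (6, 39)

(6, 39)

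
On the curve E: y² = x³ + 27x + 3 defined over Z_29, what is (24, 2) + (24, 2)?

(15, 10)

tangent at (24, 2): λ = (3·24² + 27)/(2·2) ≡ 15/4. 4⁻¹ ≡ 22 (mod 29), so λ ≡ 15·22 ≡ 11.
  x = λ² - 24 - 24 = 121 - 48 ≡ 15; y = λ·(24 - 15) - 2 ≡ 10. → (15, 10)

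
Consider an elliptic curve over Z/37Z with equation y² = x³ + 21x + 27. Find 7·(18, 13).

Write G = (18, 13).
Double-and-add on 7 = (111)₂. Start with G = (18, 13) for the leading 1-bit.
double: tangent at (18, 13): λ = (3·18² + 21)/(2·13) ≡ 31/26. 26⁻¹ ≡ 10 (mod 37), so λ ≡ 31·10 ≡ 14.
  x = λ² - 18 - 18 = 196 - 36 ≡ 12; y = λ·(18 - 12) - 13 ≡ 34. → (12, 34)
add G: (12, 34) + (18, 13). λ = (13 - 34)/(18 - 12) ≡ 16/6 mod 37. 6⁻¹ ≡ 31 (mod 37), so λ ≡ 15.
  x = λ² - 12 - 18 = 225 - 30 ≡ 10; y = λ·(12 - 10) - 34 ≡ 33. → (10, 33)
double: tangent at (10, 33): λ = (3·10² + 21)/(2·33) ≡ 25/29. 29⁻¹ ≡ 23 (mod 37), so λ ≡ 25·23 ≡ 20.
  x = λ² - 10 - 10 = 400 - 20 ≡ 10; y = λ·(10 - 10) - 33 ≡ 4. → (10, 4)
add G: (10, 4) + (18, 13). λ = (13 - 4)/(18 - 10) ≡ 9/8 mod 37. 8⁻¹ ≡ 14 (mod 37) since 8·14 = 112 ≡ 1, so λ ≡ 15.
  x = λ² - 10 - 18 = 225 - 28 ≡ 12; y = λ·(10 - 12) - 4 ≡ 3. → (12, 3)

(12, 3)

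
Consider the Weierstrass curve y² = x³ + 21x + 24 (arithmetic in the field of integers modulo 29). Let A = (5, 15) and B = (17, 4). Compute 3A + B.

First 3A:
Repeated addition: build up to 3A.
2A: tangent at (5, 15): λ = (3·5² + 21)/(2·15) ≡ 9/1. 1⁻¹ ≡ 1 (mod 29), so λ ≡ 9·1 ≡ 9.
  x = λ² - 5 - 5 = 81 - 10 ≡ 13; y = λ·(5 - 13) - 15 ≡ 0. → (13, 0)
3A: (13, 0) + (5, 15). λ = (15 - 0)/(5 - 13) ≡ 15/21 mod 29. 21⁻¹ ≡ 18 (mod 29), so λ ≡ 9.
  x = λ² - 13 - 5 = 81 - 18 ≡ 5; y = λ·(13 - 5) - 0 ≡ 14. → (5, 14)
3A = (5, 14).
Finally 3A + B:
(5, 14) + (17, 4). λ = (4 - 14)/(17 - 5) ≡ 19/12 mod 29. 12⁻¹ ≡ 17 (mod 29) since 12·17 = 204 ≡ 1, so λ ≡ 4.
  x = λ² - 5 - 17 = 16 - 22 ≡ 23; y = λ·(5 - 23) - 14 ≡ 1. → (23, 1)

(23, 1)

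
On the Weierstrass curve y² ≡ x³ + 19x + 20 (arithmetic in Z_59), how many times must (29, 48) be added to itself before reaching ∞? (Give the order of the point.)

8

2P: tangent at (29, 48): λ = (3·29² + 19)/(2·48) ≡ 5/37. 37⁻¹ ≡ 8 (mod 59) since 37·8 = 296 ≡ 1, so λ ≡ 5·8 ≡ 40.
  x = λ² - 29 - 29 = 1600 - 58 ≡ 8; y = λ·(29 - 8) - 48 ≡ 25. → (8, 25)
3P: (8, 25) + (29, 48). λ = (48 - 25)/(29 - 8) ≡ 23/21 mod 59. 21⁻¹ ≡ 45 (mod 59), so λ ≡ 32.
  x = λ² - 8 - 29 = 1024 - 37 ≡ 43; y = λ·(8 - 43) - 25 ≡ 35. → (43, 35)
4P: (43, 35) + (29, 48). λ = (48 - 35)/(29 - 43) ≡ 13/45 mod 59. 45⁻¹ ≡ 21 (mod 59), so λ ≡ 37.
  x = λ² - 43 - 29 = 1369 - 72 ≡ 58; y = λ·(43 - 58) - 35 ≡ 0. → (58, 0)
5P: (58, 0) + (29, 48). λ = (48 - 0)/(29 - 58) ≡ 48/30 mod 59. 30⁻¹ ≡ 2 (mod 59) since 30·2 = 60 ≡ 1, so λ ≡ 37.
  x = λ² - 58 - 29 = 1369 - 87 ≡ 43; y = λ·(58 - 43) - 0 ≡ 24. → (43, 24)
6P: (43, 24) + (29, 48). λ = (48 - 24)/(29 - 43) ≡ 24/45 mod 59. 45⁻¹ ≡ 21 (mod 59) since 45·21 = 945 ≡ 1, so λ ≡ 32.
  x = λ² - 43 - 29 = 1024 - 72 ≡ 8; y = λ·(43 - 8) - 24 ≡ 34. → (8, 34)
7P: (8, 34) + (29, 48). λ = (48 - 34)/(29 - 8) ≡ 14/21 mod 59. 21⁻¹ ≡ 45 (mod 59), so λ ≡ 40.
  x = λ² - 8 - 29 = 1600 - 37 ≡ 29; y = λ·(8 - 29) - 34 ≡ 11. → (29, 11)
8P: (29, 11) + (29, 48): same x and y₁ ≡ -y₂, so the sum is ∞.
8P = ∞, so the order is 8.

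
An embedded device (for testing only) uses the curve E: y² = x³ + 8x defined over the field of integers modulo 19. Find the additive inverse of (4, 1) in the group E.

-(4, 1) = (4, -1 mod 19) = (4, 18).

(4, 18)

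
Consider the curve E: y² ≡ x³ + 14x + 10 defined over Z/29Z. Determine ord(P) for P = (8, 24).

2P: tangent at (8, 24): λ = (3·8² + 14)/(2·24) ≡ 3/19. 19⁻¹ ≡ 26 (mod 29), so λ ≡ 3·26 ≡ 20.
  x = λ² - 8 - 8 = 400 - 16 ≡ 7; y = λ·(8 - 7) - 24 ≡ 25. → (7, 25)
3P: (7, 25) + (8, 24). λ = (24 - 25)/(8 - 7) ≡ 28/1 mod 29. 1⁻¹ ≡ 1 (mod 29) since 1·1 = 1 ≡ 1, so λ ≡ 28.
  x = λ² - 7 - 8 = 784 - 15 ≡ 15; y = λ·(7 - 15) - 25 ≡ 12. → (15, 12)
4P: (15, 12) + (8, 24). λ = (24 - 12)/(8 - 15) ≡ 12/22 mod 29. 22⁻¹ ≡ 4 (mod 29), so λ ≡ 19.
  x = λ² - 15 - 8 = 361 - 23 ≡ 19; y = λ·(15 - 19) - 12 ≡ 28. → (19, 28)
5P: (19, 28) + (8, 24). λ = (24 - 28)/(8 - 19) ≡ 25/18 mod 29. 18⁻¹ ≡ 21 (mod 29), so λ ≡ 3.
  x = λ² - 19 - 8 = 9 - 27 ≡ 11; y = λ·(19 - 11) - 28 ≡ 25. → (11, 25)
6P: (11, 25) + (8, 24). λ = (24 - 25)/(8 - 11) ≡ 28/26 mod 29. 26⁻¹ ≡ 19 (mod 29) since 26·19 = 494 ≡ 1, so λ ≡ 10.
  x = λ² - 11 - 8 = 100 - 19 ≡ 23; y = λ·(11 - 23) - 25 ≡ 0. → (23, 0)
7P: (23, 0) + (8, 24). λ = (24 - 0)/(8 - 23) ≡ 24/14 mod 29. 14⁻¹ ≡ 27 (mod 29), so λ ≡ 10.
  x = λ² - 23 - 8 = 100 - 31 ≡ 11; y = λ·(23 - 11) - 0 ≡ 4. → (11, 4)
8P: (11, 4) + (8, 24). λ = (24 - 4)/(8 - 11) ≡ 20/26 mod 29. 26⁻¹ ≡ 19 (mod 29), so λ ≡ 3.
  x = λ² - 11 - 8 = 9 - 19 ≡ 19; y = λ·(11 - 19) - 4 ≡ 1. → (19, 1)
9P: (19, 1) + (8, 24). λ = (24 - 1)/(8 - 19) ≡ 23/18 mod 29. 18⁻¹ ≡ 21 (mod 29), so λ ≡ 19.
  x = λ² - 19 - 8 = 361 - 27 ≡ 15; y = λ·(19 - 15) - 1 ≡ 17. → (15, 17)
10P: (15, 17) + (8, 24). λ = (24 - 17)/(8 - 15) ≡ 7/22 mod 29. 22⁻¹ ≡ 4 (mod 29) since 22·4 = 88 ≡ 1, so λ ≡ 28.
  x = λ² - 15 - 8 = 784 - 23 ≡ 7; y = λ·(15 - 7) - 17 ≡ 4. → (7, 4)
11P: (7, 4) + (8, 24). λ = (24 - 4)/(8 - 7) ≡ 20/1 mod 29. 1⁻¹ ≡ 1 (mod 29), so λ ≡ 20.
  x = λ² - 7 - 8 = 400 - 15 ≡ 8; y = λ·(7 - 8) - 4 ≡ 5. → (8, 5)
12P: (8, 5) + (8, 24): same x and y₁ ≡ -y₂, so the sum is O.
12P = O, so the order is 12.

12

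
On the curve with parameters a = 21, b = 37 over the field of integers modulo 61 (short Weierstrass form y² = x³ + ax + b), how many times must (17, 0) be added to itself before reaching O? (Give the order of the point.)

2

2P: (17, 0) + (17, 0): same x and y₁ ≡ -y₂, so the sum is O.
2P = O, so the order is 2.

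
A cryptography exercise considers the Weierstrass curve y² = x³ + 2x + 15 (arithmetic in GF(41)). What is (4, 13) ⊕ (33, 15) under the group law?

(12, 2)

(4, 13) + (33, 15). λ = (15 - 13)/(33 - 4) ≡ 2/29 mod 41. 29⁻¹ ≡ 17 (mod 41), so λ ≡ 34.
  x = λ² - 4 - 33 = 1156 - 37 ≡ 12; y = λ·(4 - 12) - 13 ≡ 2. → (12, 2)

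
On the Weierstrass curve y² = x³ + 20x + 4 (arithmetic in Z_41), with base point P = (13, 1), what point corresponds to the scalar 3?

Repeated addition: build up to 3P.
2P: tangent at (13, 1): λ = (3·13² + 20)/(2·1) ≡ 35/2. 2⁻¹ ≡ 21 (mod 41), so λ ≡ 35·21 ≡ 38.
  x = λ² - 13 - 13 = 1444 - 26 ≡ 24; y = λ·(13 - 24) - 1 ≡ 32. → (24, 32)
3P: (24, 32) + (13, 1). λ = (1 - 32)/(13 - 24) ≡ 10/30 mod 41. 30⁻¹ ≡ 26 (mod 41), so λ ≡ 14.
  x = λ² - 24 - 13 = 196 - 37 ≡ 36; y = λ·(24 - 36) - 32 ≡ 5. → (36, 5)

(36, 5)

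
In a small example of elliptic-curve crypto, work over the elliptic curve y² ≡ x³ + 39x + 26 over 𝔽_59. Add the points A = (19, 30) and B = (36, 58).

(11, 4)

(19, 30) + (36, 58). λ = (58 - 30)/(36 - 19) ≡ 28/17 mod 59. 17⁻¹ ≡ 7 (mod 59) since 17·7 = 119 ≡ 1, so λ ≡ 19.
  x = λ² - 19 - 36 = 361 - 55 ≡ 11; y = λ·(19 - 11) - 30 ≡ 4. → (11, 4)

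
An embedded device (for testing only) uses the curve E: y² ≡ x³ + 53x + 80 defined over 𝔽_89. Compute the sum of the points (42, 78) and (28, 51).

(42, 78) + (28, 51). λ = (51 - 78)/(28 - 42) ≡ 62/75 mod 89. 75⁻¹ ≡ 19 (mod 89), so λ ≡ 21.
  x = λ² - 42 - 28 = 441 - 70 ≡ 15; y = λ·(42 - 15) - 78 ≡ 44. → (15, 44)

(15, 44)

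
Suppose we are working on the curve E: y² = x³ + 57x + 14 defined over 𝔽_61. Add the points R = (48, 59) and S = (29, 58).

(57, 24)

(48, 59) + (29, 58). λ = (58 - 59)/(29 - 48) ≡ 60/42 mod 61. 42⁻¹ ≡ 16 (mod 61) since 42·16 = 672 ≡ 1, so λ ≡ 45.
  x = λ² - 48 - 29 = 2025 - 77 ≡ 57; y = λ·(48 - 57) - 59 ≡ 24. → (57, 24)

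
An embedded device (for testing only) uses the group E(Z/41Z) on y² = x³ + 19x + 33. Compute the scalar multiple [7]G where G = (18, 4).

(4, 3)

Repeated addition: build up to 7G.
2G: tangent at (18, 4): λ = (3·18² + 19)/(2·4) ≡ 7/8. 8⁻¹ ≡ 36 (mod 41), so λ ≡ 7·36 ≡ 6.
  x = λ² - 18 - 18 = 36 - 36 ≡ 0; y = λ·(18 - 0) - 4 ≡ 22. → (0, 22)
3G: (0, 22) + (18, 4). λ = (4 - 22)/(18 - 0) ≡ 23/18 mod 41. 18⁻¹ ≡ 16 (mod 41) since 18·16 = 288 ≡ 1, so λ ≡ 40.
  x = λ² - 0 - 18 = 1600 - 18 ≡ 24; y = λ·(0 - 24) - 22 ≡ 2. → (24, 2)
4G: (24, 2) + (18, 4). λ = (4 - 2)/(18 - 24) ≡ 2/35 mod 41. 35⁻¹ ≡ 34 (mod 41), so λ ≡ 27.
  x = λ² - 24 - 18 = 729 - 42 ≡ 31; y = λ·(24 - 31) - 2 ≡ 14. → (31, 14)
5G: (31, 14) + (18, 4). λ = (4 - 14)/(18 - 31) ≡ 31/28 mod 41. 28⁻¹ ≡ 22 (mod 41) since 28·22 = 616 ≡ 1, so λ ≡ 26.
  x = λ² - 31 - 18 = 676 - 49 ≡ 12; y = λ·(31 - 12) - 14 ≡ 29. → (12, 29)
6G: (12, 29) + (18, 4). λ = (4 - 29)/(18 - 12) ≡ 16/6 mod 41. 6⁻¹ ≡ 7 (mod 41), so λ ≡ 30.
  x = λ² - 12 - 18 = 900 - 30 ≡ 9; y = λ·(12 - 9) - 29 ≡ 20. → (9, 20)
7G: (9, 20) + (18, 4). λ = (4 - 20)/(18 - 9) ≡ 25/9 mod 41. 9⁻¹ ≡ 32 (mod 41), so λ ≡ 21.
  x = λ² - 9 - 18 = 441 - 27 ≡ 4; y = λ·(9 - 4) - 20 ≡ 3. → (4, 3)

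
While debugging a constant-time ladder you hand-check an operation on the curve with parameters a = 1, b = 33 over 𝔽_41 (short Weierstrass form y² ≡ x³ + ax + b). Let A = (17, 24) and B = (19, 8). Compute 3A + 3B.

(12, 25)

First 3A:
Repeated addition: build up to 3A.
2A: tangent at (17, 24): λ = (3·17² + 1)/(2·24) ≡ 7/7. 7⁻¹ ≡ 6 (mod 41), so λ ≡ 7·6 ≡ 1.
  x = λ² - 17 - 17 = 1 - 34 ≡ 8; y = λ·(17 - 8) - 24 ≡ 26. → (8, 26)
3A: (8, 26) + (17, 24). λ = (24 - 26)/(17 - 8) ≡ 39/9 mod 41. 9⁻¹ ≡ 32 (mod 41), so λ ≡ 18.
  x = λ² - 8 - 17 = 324 - 25 ≡ 12; y = λ·(8 - 12) - 26 ≡ 25. → (12, 25)
3A = (12, 25).
Next 3B:
Repeated addition: build up to 3B.
2B: tangent at (19, 8): λ = (3·19² + 1)/(2·8) ≡ 18/16. 16⁻¹ ≡ 18 (mod 41), so λ ≡ 18·18 ≡ 37.
  x = λ² - 19 - 19 = 1369 - 38 ≡ 19; y = λ·(19 - 19) - 8 ≡ 33. → (19, 33)
3B: (19, 33) + (19, 8): same x and y₁ ≡ -y₂, so the sum is 𝒪.
3B = 𝒪.
Finally 3A + 3B:
(12, 25) + 𝒪 = (12, 25) (identity).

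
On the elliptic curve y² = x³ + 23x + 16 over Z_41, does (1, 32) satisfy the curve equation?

y² = 32² ≡ 40; x³ + 23x + 16 = 40 ≡ 40 (mod 41). 40 = 40.

yes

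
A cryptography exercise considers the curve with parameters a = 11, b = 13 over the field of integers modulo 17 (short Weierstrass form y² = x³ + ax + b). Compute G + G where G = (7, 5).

(16, 16)

tangent at (7, 5): λ = (3·7² + 11)/(2·5) ≡ 5/10. 10⁻¹ ≡ 12 (mod 17) since 10·12 = 120 ≡ 1, so λ ≡ 5·12 ≡ 9.
  x = λ² - 7 - 7 = 81 - 14 ≡ 16; y = λ·(7 - 16) - 5 ≡ 16. → (16, 16)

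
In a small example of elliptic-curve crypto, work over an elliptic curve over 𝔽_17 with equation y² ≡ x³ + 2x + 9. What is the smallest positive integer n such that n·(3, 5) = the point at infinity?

2P: tangent at (3, 5): λ = (3·3² + 2)/(2·5) ≡ 12/10. 10⁻¹ ≡ 12 (mod 17), so λ ≡ 12·12 ≡ 8.
  x = λ² - 3 - 3 = 64 - 6 ≡ 7; y = λ·(3 - 7) - 5 ≡ 14. → (7, 14)
3P: (7, 14) + (3, 5). λ = (5 - 14)/(3 - 7) ≡ 8/13 mod 17. 13⁻¹ ≡ 4 (mod 17), so λ ≡ 15.
  x = λ² - 7 - 3 = 225 - 10 ≡ 11; y = λ·(7 - 11) - 14 ≡ 11. → (11, 11)
4P: (11, 11) + (3, 5). λ = (5 - 11)/(3 - 11) ≡ 11/9 mod 17. 9⁻¹ ≡ 2 (mod 17) since 9·2 = 18 ≡ 1, so λ ≡ 5.
  x = λ² - 11 - 3 = 25 - 14 ≡ 11; y = λ·(11 - 11) - 11 ≡ 6. → (11, 6)
5P: (11, 6) + (3, 5). λ = (5 - 6)/(3 - 11) ≡ 16/9 mod 17. 9⁻¹ ≡ 2 (mod 17), so λ ≡ 15.
  x = λ² - 11 - 3 = 225 - 14 ≡ 7; y = λ·(11 - 7) - 6 ≡ 3. → (7, 3)
6P: (7, 3) + (3, 5). λ = (5 - 3)/(3 - 7) ≡ 2/13 mod 17. 13⁻¹ ≡ 4 (mod 17), so λ ≡ 8.
  x = λ² - 7 - 3 = 64 - 10 ≡ 3; y = λ·(7 - 3) - 3 ≡ 12. → (3, 12)
7P: (3, 12) + (3, 5): same x and y₁ ≡ -y₂, so the sum is the point at infinity.
7P = the point at infinity, so the order is 7.

7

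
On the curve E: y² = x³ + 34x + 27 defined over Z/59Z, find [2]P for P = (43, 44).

tangent at (43, 44): λ = (3·43² + 34)/(2·44) ≡ 35/29. 29⁻¹ ≡ 57 (mod 59) since 29·57 = 1653 ≡ 1, so λ ≡ 35·57 ≡ 48.
  x = λ² - 43 - 43 = 2304 - 86 ≡ 35; y = λ·(43 - 35) - 44 ≡ 45. → (35, 45)

(35, 45)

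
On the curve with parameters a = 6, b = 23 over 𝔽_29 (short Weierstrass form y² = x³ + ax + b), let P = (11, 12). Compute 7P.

Repeated addition: build up to 7P.
2P: tangent at (11, 12): λ = (3·11² + 6)/(2·12) ≡ 21/24. 24⁻¹ ≡ 23 (mod 29), so λ ≡ 21·23 ≡ 19.
  x = λ² - 11 - 11 = 361 - 22 ≡ 20; y = λ·(11 - 20) - 12 ≡ 20. → (20, 20)
3P: (20, 20) + (11, 12). λ = (12 - 20)/(11 - 20) ≡ 21/20 mod 29. 20⁻¹ ≡ 16 (mod 29) since 20·16 = 320 ≡ 1, so λ ≡ 17.
  x = λ² - 20 - 11 = 289 - 31 ≡ 26; y = λ·(20 - 26) - 20 ≡ 23. → (26, 23)
4P: (26, 23) + (11, 12). λ = (12 - 23)/(11 - 26) ≡ 18/14 mod 29. 14⁻¹ ≡ 27 (mod 29), so λ ≡ 22.
  x = λ² - 26 - 11 = 484 - 37 ≡ 12; y = λ·(26 - 12) - 23 ≡ 24. → (12, 24)
5P: (12, 24) + (11, 12). λ = (12 - 24)/(11 - 12) ≡ 17/28 mod 29. 28⁻¹ ≡ 28 (mod 29) since 28·28 = 784 ≡ 1, so λ ≡ 12.
  x = λ² - 12 - 11 = 144 - 23 ≡ 5; y = λ·(12 - 5) - 24 ≡ 2. → (5, 2)
6P: (5, 2) + (11, 12). λ = (12 - 2)/(11 - 5) ≡ 10/6 mod 29. 6⁻¹ ≡ 5 (mod 29) since 6·5 = 30 ≡ 1, so λ ≡ 21.
  x = λ² - 5 - 11 = 441 - 16 ≡ 19; y = λ·(5 - 19) - 2 ≡ 23. → (19, 23)
7P: (19, 23) + (11, 12). λ = (12 - 23)/(11 - 19) ≡ 18/21 mod 29. 21⁻¹ ≡ 18 (mod 29) since 21·18 = 378 ≡ 1, so λ ≡ 5.
  x = λ² - 19 - 11 = 25 - 30 ≡ 24; y = λ·(19 - 24) - 23 ≡ 10. → (24, 10)

(24, 10)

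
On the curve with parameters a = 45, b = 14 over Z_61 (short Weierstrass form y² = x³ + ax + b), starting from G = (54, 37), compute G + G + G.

Repeated addition: build up to 3G.
2G: tangent at (54, 37): λ = (3·54² + 45)/(2·37) ≡ 9/13. 13⁻¹ ≡ 47 (mod 61), so λ ≡ 9·47 ≡ 57.
  x = λ² - 54 - 54 = 3249 - 108 ≡ 30; y = λ·(54 - 30) - 37 ≡ 50. → (30, 50)
3G: (30, 50) + (54, 37). λ = (37 - 50)/(54 - 30) ≡ 48/24 mod 61. 24⁻¹ ≡ 28 (mod 61), so λ ≡ 2.
  x = λ² - 30 - 54 = 4 - 84 ≡ 42; y = λ·(30 - 42) - 50 ≡ 48. → (42, 48)

(42, 48)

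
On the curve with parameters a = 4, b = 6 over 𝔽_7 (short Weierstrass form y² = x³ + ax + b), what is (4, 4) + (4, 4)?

tangent at (4, 4): λ = (3·4² + 4)/(2·4) ≡ 3/1. 1⁻¹ ≡ 1 (mod 7), so λ ≡ 3·1 ≡ 3.
  x = λ² - 4 - 4 = 9 - 8 ≡ 1; y = λ·(4 - 1) - 4 ≡ 5. → (1, 5)

(1, 5)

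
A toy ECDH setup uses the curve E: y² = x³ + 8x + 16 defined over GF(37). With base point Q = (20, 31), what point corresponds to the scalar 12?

Double-and-add on 12 = (1100)₂. Start with Q = (20, 31) for the leading 1-bit.
double: tangent at (20, 31): λ = (3·20² + 8)/(2·31) ≡ 24/25. 25⁻¹ ≡ 3 (mod 37) since 25·3 = 75 ≡ 1, so λ ≡ 24·3 ≡ 35.
  x = λ² - 20 - 20 = 1225 - 40 ≡ 1; y = λ·(20 - 1) - 31 ≡ 5. → (1, 5)
add Q: (1, 5) + (20, 31). λ = (31 - 5)/(20 - 1) ≡ 26/19 mod 37. 19⁻¹ ≡ 2 (mod 37), so λ ≡ 15.
  x = λ² - 1 - 20 = 225 - 21 ≡ 19; y = λ·(1 - 19) - 5 ≡ 21. → (19, 21)
double: tangent at (19, 21): λ = (3·19² + 8)/(2·21) ≡ 18/5. 5⁻¹ ≡ 15 (mod 37) since 5·15 = 75 ≡ 1, so λ ≡ 18·15 ≡ 11.
  x = λ² - 19 - 19 = 121 - 38 ≡ 9; y = λ·(19 - 9) - 21 ≡ 15. → (9, 15)
double: tangent at (9, 15): λ = (3·9² + 8)/(2·15) ≡ 29/30. 30⁻¹ ≡ 21 (mod 37) since 30·21 = 630 ≡ 1, so λ ≡ 29·21 ≡ 17.
  x = λ² - 9 - 9 = 289 - 18 ≡ 12; y = λ·(9 - 12) - 15 ≡ 8. → (12, 8)

(12, 8)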